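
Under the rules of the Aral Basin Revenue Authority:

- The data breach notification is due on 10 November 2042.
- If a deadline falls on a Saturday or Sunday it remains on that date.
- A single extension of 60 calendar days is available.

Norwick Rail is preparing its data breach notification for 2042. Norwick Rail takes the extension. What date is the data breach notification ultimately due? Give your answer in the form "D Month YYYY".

The stated deadline is 10 November 2042.
10 November 2042 falls on a Monday. The rules make no weekend/holiday allowance, so it remains 10 November 2042.
The 60-calendar-day extension moves the deadline from 10 November 2042 to 9 January 2043.
No adjustment is made for weekends or holidays, so 9 January 2043 stands.
The final due date is 9 January 2043.

9 January 2043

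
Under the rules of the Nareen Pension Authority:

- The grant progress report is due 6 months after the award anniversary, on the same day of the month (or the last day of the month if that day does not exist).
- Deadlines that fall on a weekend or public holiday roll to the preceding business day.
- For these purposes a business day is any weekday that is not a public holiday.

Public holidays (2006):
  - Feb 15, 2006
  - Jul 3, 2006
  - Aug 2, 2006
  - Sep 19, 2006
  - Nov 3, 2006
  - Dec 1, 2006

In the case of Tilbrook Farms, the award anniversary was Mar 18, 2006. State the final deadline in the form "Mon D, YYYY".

Sep 18, 2006

6 months from Mar 18, 2006 is Sep 18, 2006.
Sep 18, 2006 falls on a Monday, which is a business day, so no adjustment is needed.
Final deadline: Sep 18, 2006.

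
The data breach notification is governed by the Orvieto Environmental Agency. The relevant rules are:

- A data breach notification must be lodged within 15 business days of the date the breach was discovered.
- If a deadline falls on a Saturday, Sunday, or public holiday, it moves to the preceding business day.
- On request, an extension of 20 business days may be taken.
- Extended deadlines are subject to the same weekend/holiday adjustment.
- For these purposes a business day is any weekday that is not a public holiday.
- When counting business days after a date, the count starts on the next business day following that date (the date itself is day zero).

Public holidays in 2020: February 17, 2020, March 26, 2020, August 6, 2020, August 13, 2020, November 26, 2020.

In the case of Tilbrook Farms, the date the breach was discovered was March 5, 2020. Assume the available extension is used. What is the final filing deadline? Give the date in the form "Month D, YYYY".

April 24, 2020

15 business days after March 5, 2020, excluding weekends and holidays, is March 27, 2020.
Since March 27, 2020 is a Friday and not a holiday, the date is unchanged.
The 20-business-day extension runs from March 27, 2020 to April 24, 2020.
April 24, 2020 (Friday) is already a business day.
The final due date is April 24, 2020.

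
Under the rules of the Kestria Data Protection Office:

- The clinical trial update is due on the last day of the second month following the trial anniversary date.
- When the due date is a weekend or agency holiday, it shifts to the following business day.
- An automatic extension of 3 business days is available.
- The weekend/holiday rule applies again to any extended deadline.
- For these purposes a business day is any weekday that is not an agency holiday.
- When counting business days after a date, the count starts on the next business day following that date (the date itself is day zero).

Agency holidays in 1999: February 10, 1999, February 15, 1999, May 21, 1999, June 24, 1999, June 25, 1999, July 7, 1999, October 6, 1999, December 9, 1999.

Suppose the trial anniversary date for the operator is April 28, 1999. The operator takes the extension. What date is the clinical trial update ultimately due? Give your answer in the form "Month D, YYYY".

July 5, 1999

2 months after April 28, 1999 is June 1999; that month ends on June 30, 1999.
June 30, 1999 (Wednesday) is already a business day.
Counting 3 further business days from June 30, 1999 reaches July 5, 1999.
July 5, 1999 (Monday) is already a business day.
Final deadline: July 5, 1999.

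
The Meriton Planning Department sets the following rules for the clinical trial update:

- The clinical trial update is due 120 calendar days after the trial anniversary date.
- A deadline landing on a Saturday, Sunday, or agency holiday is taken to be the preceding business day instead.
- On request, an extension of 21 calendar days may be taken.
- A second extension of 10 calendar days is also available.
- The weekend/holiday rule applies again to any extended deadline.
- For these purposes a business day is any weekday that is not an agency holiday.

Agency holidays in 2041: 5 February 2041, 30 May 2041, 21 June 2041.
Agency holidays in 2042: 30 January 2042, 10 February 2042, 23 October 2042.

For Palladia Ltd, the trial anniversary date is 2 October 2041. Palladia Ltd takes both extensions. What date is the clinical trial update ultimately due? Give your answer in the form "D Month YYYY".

Adding 120 calendar days to 2 October 2041 gives 30 January 2042.
30 January 2042 falls on a listed holiday. Rolling to the preceding business day gives 29 January 2042, a Wednesday.
With the 21-day extension, 29 January 2042 becomes 19 February 2042.
Since 19 February 2042 is a Wednesday and not a holiday, the date is unchanged.
Applying the 10-calendar-day extension: 19 February 2042 + 10 days = 1 March 2042.
1 March 2042 is a Saturday, so it moves to the preceding business day, 28 February 2042 (Friday).
The final due date is 28 February 2042.

28 February 2042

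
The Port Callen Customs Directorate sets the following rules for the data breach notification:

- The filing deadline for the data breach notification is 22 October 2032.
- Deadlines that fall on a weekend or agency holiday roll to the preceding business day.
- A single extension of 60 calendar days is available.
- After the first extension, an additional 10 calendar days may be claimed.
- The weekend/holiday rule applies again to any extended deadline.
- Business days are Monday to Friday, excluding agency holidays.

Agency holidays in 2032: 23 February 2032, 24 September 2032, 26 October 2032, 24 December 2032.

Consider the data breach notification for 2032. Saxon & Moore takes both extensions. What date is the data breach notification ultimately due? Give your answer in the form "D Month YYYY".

The statutory due date is 22 October 2032.
22 October 2032 falls on a Friday, which is a business day, so no adjustment is needed.
Applying the 60-calendar-day extension: 22 October 2032 + 60 days = 21 December 2032.
Since 21 December 2032 is a Tuesday and not a holiday, the date is unchanged.
With the 10-day extension, 21 December 2032 becomes 31 December 2032.
31 December 2032 falls on a Friday, which is a business day, so no adjustment is needed.
The final due date is 31 December 2032.

31 December 2032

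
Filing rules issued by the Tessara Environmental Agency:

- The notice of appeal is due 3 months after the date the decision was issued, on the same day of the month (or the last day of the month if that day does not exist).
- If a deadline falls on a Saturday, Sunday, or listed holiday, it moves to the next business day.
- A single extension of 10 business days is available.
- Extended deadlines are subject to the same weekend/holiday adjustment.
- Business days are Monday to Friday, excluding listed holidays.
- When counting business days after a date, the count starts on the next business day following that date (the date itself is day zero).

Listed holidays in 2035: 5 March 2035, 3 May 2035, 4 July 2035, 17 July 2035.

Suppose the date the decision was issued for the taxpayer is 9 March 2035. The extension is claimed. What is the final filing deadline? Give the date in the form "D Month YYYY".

25 June 2035

3 months after 9 March 2035, on the same day of the month, is 9 June 2035.
9 June 2035 is a Saturday, so it moves to the next business day, 11 June 2035 (Monday).
Applying the 10-business-day extension: 10 business days after 11 June 2035 is 25 June 2035.
Since 25 June 2035 is a Monday and not a holiday, the date is unchanged.
The final due date is 25 June 2035.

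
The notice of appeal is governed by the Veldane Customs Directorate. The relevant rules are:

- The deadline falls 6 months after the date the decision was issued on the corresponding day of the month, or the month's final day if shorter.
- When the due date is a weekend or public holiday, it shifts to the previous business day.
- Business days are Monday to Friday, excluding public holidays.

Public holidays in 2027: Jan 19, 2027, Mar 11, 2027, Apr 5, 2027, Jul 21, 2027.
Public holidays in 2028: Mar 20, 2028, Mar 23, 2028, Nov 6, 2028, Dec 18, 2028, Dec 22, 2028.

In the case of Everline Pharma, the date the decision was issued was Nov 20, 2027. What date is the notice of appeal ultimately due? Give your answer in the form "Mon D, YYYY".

Moving 6 months forward from Nov 20, 2027 on the corresponding day gives May 20, 2028.
May 20, 2028 is a Saturday; the preceding business day is May 19, 2028 (Friday).
The final due date is May 19, 2028.

May 19, 2028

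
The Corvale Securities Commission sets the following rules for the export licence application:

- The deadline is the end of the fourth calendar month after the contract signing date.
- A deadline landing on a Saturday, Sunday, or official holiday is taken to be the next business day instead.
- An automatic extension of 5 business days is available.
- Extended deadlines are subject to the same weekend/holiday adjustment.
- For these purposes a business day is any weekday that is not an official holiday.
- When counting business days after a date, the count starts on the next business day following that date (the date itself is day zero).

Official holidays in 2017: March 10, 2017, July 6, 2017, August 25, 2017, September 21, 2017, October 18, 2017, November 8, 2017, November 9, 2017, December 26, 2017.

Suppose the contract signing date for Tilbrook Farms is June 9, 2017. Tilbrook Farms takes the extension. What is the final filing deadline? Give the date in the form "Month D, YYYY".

The fourth month after June 9, 2017 is October 2017, whose last day is October 31, 2017.
October 31, 2017 (Tuesday) is already a business day.
Applying the 5-business-day extension: 5 business days after October 31, 2017 is November 7, 2017.
November 7, 2017 is a Tuesday and not a listed holiday, so it stands.
So the filing is due November 7, 2017.

November 7, 2017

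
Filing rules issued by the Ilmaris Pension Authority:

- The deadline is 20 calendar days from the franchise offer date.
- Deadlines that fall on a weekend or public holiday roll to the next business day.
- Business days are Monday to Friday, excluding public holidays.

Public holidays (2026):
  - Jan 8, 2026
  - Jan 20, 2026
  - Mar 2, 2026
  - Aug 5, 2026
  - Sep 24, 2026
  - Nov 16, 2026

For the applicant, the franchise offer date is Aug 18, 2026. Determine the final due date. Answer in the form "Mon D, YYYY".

Sep 7, 2026

Trigger date Aug 18, 2026 + 20 calendar days = Sep 7, 2026.
Since Sep 7, 2026 is a Monday and not a holiday, the date is unchanged.
Final deadline: Sep 7, 2026.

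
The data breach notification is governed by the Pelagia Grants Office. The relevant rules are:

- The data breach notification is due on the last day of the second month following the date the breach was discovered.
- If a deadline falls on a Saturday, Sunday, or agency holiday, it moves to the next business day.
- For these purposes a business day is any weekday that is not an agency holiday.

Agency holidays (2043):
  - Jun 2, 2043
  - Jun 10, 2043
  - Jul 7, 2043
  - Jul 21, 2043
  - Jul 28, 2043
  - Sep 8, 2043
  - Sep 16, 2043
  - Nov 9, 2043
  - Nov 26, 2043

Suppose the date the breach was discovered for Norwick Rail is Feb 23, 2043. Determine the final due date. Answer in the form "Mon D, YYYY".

The second month after Feb 23, 2043 is April 2043, whose last day is Apr 30, 2043.
Since Apr 30, 2043 is a Thursday and not a holiday, the date is unchanged.
The final due date is Apr 30, 2043.

Apr 30, 2043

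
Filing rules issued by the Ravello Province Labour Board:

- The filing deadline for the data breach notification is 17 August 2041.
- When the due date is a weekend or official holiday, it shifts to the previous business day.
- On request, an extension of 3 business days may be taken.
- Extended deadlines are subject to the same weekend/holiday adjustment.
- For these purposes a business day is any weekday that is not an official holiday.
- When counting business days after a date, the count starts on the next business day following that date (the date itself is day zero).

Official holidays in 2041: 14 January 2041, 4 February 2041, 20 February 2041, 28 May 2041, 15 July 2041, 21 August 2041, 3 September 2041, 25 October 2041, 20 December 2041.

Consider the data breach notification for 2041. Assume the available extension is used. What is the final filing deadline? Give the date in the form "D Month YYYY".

The statutory due date is 17 August 2041.
Because 17 August 2041 is a Saturday, the deadline becomes 16 August 2041 (Friday).
The 3-business-day extension runs from 16 August 2041 to 22 August 2041.
22 August 2041 falls on a Thursday, which is a business day, so no adjustment is needed.
Deadline: 22 August 2041.

22 August 2041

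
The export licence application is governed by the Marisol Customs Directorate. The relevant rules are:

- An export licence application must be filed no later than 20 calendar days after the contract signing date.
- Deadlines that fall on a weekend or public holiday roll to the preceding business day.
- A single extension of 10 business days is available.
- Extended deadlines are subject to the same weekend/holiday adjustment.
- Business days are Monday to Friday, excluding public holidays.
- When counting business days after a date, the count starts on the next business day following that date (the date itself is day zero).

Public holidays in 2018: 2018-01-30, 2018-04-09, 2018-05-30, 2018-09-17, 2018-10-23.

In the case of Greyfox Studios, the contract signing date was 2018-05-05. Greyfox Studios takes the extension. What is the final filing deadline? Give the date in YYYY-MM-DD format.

Trigger date 2018-05-05 + 20 calendar days = 2018-05-25.
2018-05-25 is a Friday and not a listed holiday, so it stands.
The 10-business-day extension runs from 2018-05-25 to 2018-06-11.
2018-06-11 (Monday) is already a business day.
So the filing is due 2018-06-11.

2018-06-11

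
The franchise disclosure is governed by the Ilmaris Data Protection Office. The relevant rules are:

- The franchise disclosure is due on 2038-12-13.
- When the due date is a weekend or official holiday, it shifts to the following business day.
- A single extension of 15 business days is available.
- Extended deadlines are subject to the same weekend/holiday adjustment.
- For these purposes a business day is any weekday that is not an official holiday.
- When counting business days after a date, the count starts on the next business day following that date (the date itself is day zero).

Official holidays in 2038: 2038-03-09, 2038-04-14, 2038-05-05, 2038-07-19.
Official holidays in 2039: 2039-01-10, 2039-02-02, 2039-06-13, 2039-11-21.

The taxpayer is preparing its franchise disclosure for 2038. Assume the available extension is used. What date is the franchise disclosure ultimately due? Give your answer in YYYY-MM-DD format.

The statutory due date is 2038-12-13.
2038-12-13 is a Monday and not a listed holiday, so it stands.
Applying the 15-business-day extension: 15 business days after 2038-12-13 is 2039-01-03.
2039-01-03 falls on a Monday, which is a business day, so no adjustment is needed.
The final due date is 2039-01-03.

2039-01-03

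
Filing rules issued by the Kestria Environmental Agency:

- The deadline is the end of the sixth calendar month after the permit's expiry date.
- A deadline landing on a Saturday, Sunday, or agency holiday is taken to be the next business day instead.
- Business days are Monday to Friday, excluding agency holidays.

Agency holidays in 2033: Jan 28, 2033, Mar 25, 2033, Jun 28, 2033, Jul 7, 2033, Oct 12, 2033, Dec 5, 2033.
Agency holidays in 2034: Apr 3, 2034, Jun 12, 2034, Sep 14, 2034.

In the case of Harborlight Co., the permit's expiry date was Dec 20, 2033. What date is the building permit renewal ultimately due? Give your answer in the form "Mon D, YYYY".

Jun 30, 2034

The sixth month after Dec 20, 2033 is June 2034, whose last day is Jun 30, 2034.
Jun 30, 2034 is a Friday and not a listed holiday, so it stands.
The final due date is Jun 30, 2034.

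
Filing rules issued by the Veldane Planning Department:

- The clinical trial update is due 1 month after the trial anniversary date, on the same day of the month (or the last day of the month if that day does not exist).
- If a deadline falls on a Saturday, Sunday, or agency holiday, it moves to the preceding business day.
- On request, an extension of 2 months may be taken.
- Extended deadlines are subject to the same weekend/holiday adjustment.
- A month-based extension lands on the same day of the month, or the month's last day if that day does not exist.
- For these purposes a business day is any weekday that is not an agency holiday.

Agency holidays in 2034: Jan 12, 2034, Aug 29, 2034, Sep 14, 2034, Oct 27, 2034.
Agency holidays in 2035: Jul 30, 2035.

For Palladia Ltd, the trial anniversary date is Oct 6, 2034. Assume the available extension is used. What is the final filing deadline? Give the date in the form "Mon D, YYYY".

1 month after Oct 6, 2034, on the same day of the month, is Nov 6, 2034.
Nov 6, 2034 is a Monday and not a listed holiday, so it stands.
Add 2 months to Nov 6, 2034: Jan 6, 2035.
Because Jan 6, 2035 is a Saturday, the deadline becomes Jan 5, 2035 (Friday).
Deadline: Jan 5, 2035.

Jan 5, 2035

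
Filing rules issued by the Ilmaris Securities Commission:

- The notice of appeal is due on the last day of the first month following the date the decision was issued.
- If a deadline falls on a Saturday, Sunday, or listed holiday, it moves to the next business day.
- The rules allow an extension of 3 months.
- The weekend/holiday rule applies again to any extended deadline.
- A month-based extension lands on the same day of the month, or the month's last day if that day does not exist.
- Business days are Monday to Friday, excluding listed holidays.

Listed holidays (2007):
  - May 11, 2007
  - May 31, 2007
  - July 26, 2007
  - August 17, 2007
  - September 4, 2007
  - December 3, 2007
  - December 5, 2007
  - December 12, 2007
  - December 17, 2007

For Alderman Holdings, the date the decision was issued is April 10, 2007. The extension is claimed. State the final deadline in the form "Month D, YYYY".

September 3, 2007

The first month after April 10, 2007 is May 2007, whose last day is May 31, 2007.
May 31, 2007 is a listed holiday, so it moves to the next business day, June 1, 2007 (Friday).
Applying the 3 months extension: 3 months after June 1, 2007 is September 1, 2007.
Because September 1, 2007 is a Saturday, the deadline becomes September 3, 2007 (Monday).
Deadline: September 3, 2007.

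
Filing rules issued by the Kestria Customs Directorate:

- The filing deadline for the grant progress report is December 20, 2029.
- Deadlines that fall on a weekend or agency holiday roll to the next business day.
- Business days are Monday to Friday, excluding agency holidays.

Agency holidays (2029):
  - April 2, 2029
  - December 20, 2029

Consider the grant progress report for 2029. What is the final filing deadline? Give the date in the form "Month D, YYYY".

December 21, 2029

The statutory due date is December 20, 2029.
December 20, 2029 is a listed holiday; the next business day is December 21, 2029 (Friday).
Final deadline: December 21, 2029.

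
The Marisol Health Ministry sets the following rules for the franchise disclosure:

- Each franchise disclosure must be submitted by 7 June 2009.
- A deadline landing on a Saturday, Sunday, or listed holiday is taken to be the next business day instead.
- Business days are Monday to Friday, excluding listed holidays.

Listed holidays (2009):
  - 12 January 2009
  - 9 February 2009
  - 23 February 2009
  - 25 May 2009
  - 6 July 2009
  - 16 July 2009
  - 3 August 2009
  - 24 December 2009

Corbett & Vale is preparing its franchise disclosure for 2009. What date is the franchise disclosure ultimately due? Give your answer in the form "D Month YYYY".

8 June 2009

Start from the fixed due date, 7 June 2009.
7 June 2009 is a Sunday, so it moves to the next business day, 8 June 2009 (Monday).
The final due date is 8 June 2009.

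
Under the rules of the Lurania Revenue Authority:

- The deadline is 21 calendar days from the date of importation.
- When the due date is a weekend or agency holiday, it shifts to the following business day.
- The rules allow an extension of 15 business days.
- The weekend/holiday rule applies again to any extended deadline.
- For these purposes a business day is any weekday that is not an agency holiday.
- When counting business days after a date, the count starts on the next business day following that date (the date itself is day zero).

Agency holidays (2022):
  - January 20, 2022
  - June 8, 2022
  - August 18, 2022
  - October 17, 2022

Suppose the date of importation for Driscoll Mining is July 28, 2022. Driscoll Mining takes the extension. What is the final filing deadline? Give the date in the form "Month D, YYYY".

September 9, 2022

Adding 21 calendar days to July 28, 2022 gives August 18, 2022.
Because August 18, 2022 is a listed holiday, the deadline becomes August 19, 2022 (Friday).
The 15-business-day extension runs from August 19, 2022 to September 9, 2022.
September 9, 2022 falls on a Friday, which is a business day, so no adjustment is needed.
The final due date is September 9, 2022.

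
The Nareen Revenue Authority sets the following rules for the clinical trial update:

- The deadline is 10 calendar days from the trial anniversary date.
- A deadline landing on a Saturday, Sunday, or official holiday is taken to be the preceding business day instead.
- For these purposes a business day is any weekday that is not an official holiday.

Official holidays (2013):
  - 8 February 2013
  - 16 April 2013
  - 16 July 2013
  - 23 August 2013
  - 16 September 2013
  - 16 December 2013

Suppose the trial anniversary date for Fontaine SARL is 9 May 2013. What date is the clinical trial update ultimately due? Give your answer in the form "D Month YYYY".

17 May 2013

10 calendar days after 9 May 2013 is 19 May 2013.
Because 19 May 2013 is a Sunday, the deadline becomes 17 May 2013 (Friday).
Final deadline: 17 May 2013.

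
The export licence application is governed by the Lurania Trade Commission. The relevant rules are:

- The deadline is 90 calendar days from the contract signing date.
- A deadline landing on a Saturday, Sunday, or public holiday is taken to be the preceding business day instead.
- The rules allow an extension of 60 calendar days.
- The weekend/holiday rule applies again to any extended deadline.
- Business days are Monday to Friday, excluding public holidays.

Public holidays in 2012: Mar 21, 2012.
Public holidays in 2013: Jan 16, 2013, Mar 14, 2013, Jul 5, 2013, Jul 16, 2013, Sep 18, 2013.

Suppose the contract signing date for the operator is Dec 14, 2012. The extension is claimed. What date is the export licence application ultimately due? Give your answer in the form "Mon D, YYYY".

May 10, 2013

90 calendar days after Dec 14, 2012 is Mar 14, 2013.
Mar 14, 2013 is a listed holiday, so it moves to the preceding business day, Mar 13, 2013 (Wednesday).
The 60-calendar-day extension moves the deadline from Mar 13, 2013 to May 12, 2013.
May 12, 2013 is a Sunday; the preceding business day is May 10, 2013 (Friday).
The final due date is May 10, 2013.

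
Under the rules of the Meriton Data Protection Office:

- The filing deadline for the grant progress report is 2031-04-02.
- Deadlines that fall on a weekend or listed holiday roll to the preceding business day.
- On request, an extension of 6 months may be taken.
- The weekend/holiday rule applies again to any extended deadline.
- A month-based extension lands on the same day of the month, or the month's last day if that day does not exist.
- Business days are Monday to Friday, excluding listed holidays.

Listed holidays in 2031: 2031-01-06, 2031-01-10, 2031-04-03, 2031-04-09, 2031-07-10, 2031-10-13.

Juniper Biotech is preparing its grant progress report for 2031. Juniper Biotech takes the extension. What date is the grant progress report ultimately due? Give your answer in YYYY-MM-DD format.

The stated deadline is 2031-04-02.
2031-04-02 (Wednesday) is already a business day.
Applying the 6 months extension: 6 months after 2031-04-02 is 2031-10-02.
Since 2031-10-02 is a Thursday and not a holiday, the date is unchanged.
So the filing is due 2031-10-02.

2031-10-02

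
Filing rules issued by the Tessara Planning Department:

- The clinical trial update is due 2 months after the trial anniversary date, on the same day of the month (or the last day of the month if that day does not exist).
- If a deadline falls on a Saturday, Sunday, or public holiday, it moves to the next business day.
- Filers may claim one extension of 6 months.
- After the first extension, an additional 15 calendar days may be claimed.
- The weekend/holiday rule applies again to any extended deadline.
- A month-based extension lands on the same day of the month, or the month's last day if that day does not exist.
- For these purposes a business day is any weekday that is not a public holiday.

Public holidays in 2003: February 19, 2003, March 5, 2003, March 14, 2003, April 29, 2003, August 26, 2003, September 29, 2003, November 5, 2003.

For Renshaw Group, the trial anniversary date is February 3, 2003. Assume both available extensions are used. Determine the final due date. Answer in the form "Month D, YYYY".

October 20, 2003

2 months after February 3, 2003, on the same day of the month, is April 3, 2003.
Since April 3, 2003 is a Thursday and not a holiday, the date is unchanged.
The 6 months extension carries April 3, 2003 to October 3, 2003.
Since October 3, 2003 is a Friday and not a holiday, the date is unchanged.
With the 15-day extension, October 3, 2003 becomes October 18, 2003.
October 18, 2003 is a Saturday; the next business day is October 20, 2003 (Monday).
Final deadline: October 20, 2003.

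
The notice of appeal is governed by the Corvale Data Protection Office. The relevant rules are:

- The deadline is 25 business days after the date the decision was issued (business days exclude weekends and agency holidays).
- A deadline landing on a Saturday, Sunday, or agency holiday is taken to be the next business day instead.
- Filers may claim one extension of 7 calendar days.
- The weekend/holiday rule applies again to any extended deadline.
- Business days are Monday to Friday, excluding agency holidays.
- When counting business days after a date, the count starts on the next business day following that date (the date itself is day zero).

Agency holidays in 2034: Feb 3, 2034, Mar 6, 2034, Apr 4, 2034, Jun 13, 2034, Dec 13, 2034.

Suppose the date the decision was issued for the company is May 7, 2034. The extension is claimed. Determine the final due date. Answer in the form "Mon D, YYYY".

Starting the day after May 7, 2034 and counting 25 business days lands on Jun 9, 2034.
Jun 9, 2034 is a Friday and not a listed holiday, so it stands.
Applying the 7-calendar-day extension: Jun 9, 2034 + 7 days = Jun 16, 2034.
Jun 16, 2034 is a Friday and not a listed holiday, so it stands.
So the filing is due Jun 16, 2034.

Jun 16, 2034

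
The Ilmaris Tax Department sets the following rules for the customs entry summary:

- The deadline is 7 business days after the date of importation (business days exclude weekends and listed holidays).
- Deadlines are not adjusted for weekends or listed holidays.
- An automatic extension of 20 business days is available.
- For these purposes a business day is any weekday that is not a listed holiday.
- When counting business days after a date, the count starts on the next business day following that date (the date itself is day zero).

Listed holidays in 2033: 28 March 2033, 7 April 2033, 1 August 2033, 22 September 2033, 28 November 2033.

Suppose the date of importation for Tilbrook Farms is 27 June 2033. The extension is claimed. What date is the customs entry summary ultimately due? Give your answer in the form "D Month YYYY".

4 August 2033

Starting the day after 27 June 2033 and counting 7 business days lands on 6 July 2033.
6 July 2033 is a Wednesday; no weekend or holiday adjustment applies.
The 20-business-day extension runs from 6 July 2033 to 4 August 2033.
4 August 2033 is a Thursday; no weekend or holiday adjustment applies.
Deadline: 4 August 2033.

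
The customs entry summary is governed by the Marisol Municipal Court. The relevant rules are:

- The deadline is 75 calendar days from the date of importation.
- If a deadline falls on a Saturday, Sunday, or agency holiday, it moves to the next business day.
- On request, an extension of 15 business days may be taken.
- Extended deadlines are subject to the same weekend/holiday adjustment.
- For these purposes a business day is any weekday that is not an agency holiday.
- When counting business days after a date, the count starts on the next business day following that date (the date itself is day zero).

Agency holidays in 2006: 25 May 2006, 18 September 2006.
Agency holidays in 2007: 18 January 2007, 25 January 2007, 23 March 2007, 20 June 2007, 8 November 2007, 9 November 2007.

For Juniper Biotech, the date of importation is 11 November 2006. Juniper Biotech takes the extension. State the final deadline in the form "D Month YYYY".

16 February 2007

From 11 November 2006, 75 calendar days later is 25 January 2007.
Because 25 January 2007 is a listed holiday, the deadline becomes 26 January 2007 (Friday).
The 15-business-day extension runs from 26 January 2007 to 16 February 2007.
16 February 2007 is a Friday and not a listed holiday, so it stands.
Final deadline: 16 February 2007.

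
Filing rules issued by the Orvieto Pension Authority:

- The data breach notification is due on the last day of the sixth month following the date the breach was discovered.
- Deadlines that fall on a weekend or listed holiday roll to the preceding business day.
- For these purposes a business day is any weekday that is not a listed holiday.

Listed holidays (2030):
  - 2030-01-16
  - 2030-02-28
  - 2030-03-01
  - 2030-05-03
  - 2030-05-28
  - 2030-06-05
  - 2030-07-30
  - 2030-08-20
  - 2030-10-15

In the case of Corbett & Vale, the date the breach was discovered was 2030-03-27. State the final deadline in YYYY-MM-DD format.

6 months after 2030-03-27 falls in September 2030; the last day of that month is 2030-09-30.
2030-09-30 (Monday) is already a business day.
So the filing is due 2030-09-30.

2030-09-30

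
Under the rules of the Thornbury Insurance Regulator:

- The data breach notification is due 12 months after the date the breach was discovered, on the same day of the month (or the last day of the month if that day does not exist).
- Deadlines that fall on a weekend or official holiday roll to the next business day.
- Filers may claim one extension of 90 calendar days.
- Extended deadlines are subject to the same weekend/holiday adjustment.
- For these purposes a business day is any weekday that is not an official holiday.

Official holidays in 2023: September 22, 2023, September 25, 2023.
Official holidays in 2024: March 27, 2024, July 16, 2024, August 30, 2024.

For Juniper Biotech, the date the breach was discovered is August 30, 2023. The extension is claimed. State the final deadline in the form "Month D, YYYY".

December 2, 2024

Moving 12 months forward from August 30, 2023 on the corresponding day gives August 30, 2024.
August 30, 2024 is a listed holiday; the next business day is September 2, 2024 (Monday).
Add the 90 calendar-day extension to September 2, 2024: December 1, 2024.
December 1, 2024 is a Sunday, so it moves to the next business day, December 2, 2024 (Monday).
So the filing is due December 2, 2024.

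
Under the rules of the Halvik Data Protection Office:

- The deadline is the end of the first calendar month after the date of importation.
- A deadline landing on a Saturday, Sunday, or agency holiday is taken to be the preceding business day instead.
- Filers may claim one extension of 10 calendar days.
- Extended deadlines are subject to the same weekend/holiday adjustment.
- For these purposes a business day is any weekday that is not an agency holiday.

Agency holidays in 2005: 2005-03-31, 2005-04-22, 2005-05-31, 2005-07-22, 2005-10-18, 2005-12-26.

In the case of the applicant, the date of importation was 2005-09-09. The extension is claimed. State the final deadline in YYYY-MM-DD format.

1 month after 2005-09-09 falls in October 2005; the last day of that month is 2005-10-31.
Since 2005-10-31 is a Monday and not a holiday, the date is unchanged.
Applying the 10-calendar-day extension: 2005-10-31 + 10 days = 2005-11-10.
Since 2005-11-10 is a Thursday and not a holiday, the date is unchanged.
The final due date is 2005-11-10.

2005-11-10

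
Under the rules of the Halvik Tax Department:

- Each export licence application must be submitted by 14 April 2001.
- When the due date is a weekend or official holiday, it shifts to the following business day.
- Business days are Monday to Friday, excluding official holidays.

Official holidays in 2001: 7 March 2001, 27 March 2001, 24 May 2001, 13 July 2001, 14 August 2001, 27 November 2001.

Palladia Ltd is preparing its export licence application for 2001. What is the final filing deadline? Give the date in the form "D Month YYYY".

The statutory due date is 14 April 2001.
14 April 2001 falls on a Saturday. Rolling to the next business day gives 16 April 2001, a Monday.
The final due date is 16 April 2001.

16 April 2001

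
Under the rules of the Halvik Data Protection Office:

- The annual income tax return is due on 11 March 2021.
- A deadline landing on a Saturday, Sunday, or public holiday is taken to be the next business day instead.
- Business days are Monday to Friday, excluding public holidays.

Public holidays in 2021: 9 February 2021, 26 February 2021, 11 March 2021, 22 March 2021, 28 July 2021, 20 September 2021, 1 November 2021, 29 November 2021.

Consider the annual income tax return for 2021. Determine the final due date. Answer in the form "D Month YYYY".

12 March 2021

The statutory due date is 11 March 2021.
11 March 2021 is a listed holiday, so it moves to the next business day, 12 March 2021 (Friday).
Deadline: 12 March 2021.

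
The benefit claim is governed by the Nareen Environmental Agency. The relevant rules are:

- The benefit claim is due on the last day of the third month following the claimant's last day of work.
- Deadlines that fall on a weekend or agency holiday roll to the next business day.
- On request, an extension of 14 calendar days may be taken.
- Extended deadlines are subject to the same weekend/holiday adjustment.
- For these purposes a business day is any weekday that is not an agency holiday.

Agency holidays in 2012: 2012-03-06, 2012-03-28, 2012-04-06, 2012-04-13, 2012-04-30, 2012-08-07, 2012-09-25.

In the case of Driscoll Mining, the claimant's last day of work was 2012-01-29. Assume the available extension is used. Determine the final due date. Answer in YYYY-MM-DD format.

2012-05-15

3 months after 2012-01-29 falls in April 2012; the last day of that month is 2012-04-30.
Because 2012-04-30 is a listed holiday, the deadline becomes 2012-05-01 (Tuesday).
The 14-calendar-day extension moves the deadline from 2012-05-01 to 2012-05-15.
2012-05-15 is a Tuesday and not a listed holiday, so it stands.
Deadline: 2012-05-15.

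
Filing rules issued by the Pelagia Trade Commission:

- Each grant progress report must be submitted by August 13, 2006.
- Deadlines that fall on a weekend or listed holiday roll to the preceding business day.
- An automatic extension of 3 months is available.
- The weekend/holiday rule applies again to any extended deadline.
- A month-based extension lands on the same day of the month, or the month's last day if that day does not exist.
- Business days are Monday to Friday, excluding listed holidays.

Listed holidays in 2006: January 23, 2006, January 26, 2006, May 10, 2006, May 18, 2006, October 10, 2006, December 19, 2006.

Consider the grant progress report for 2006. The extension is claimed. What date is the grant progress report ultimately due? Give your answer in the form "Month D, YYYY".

November 10, 2006

Start from the fixed due date, August 13, 2006.
August 13, 2006 is a Sunday; the preceding business day is August 11, 2006 (Friday).
Applying the 3 months extension: 3 months after August 11, 2006 is November 11, 2006.
Because November 11, 2006 is a Saturday, the deadline becomes November 10, 2006 (Friday).
Final deadline: November 10, 2006.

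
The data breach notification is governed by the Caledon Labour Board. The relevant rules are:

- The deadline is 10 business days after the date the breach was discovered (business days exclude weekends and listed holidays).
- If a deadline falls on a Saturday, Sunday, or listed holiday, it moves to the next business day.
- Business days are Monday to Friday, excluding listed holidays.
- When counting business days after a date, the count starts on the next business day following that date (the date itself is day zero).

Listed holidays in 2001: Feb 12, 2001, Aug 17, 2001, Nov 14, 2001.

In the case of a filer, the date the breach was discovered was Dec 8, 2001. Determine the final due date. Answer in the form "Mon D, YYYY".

Starting the day after Dec 8, 2001 and counting 10 business days lands on Dec 21, 2001.
Since Dec 21, 2001 is a Friday and not a holiday, the date is unchanged.
So the filing is due Dec 21, 2001.

Dec 21, 2001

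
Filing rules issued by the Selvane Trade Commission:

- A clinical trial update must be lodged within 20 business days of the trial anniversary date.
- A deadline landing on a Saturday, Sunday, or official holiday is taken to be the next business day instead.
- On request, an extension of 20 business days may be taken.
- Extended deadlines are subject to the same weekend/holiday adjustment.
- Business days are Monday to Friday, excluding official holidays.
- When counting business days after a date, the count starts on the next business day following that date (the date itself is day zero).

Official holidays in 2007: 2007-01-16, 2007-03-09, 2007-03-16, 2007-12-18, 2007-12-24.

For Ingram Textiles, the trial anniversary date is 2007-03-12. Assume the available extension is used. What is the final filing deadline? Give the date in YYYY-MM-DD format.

2007-05-08

Counting 20 business days after 2007-03-12 (skipping weekends and listed holidays) reaches 2007-04-10.
2007-04-10 falls on a Tuesday, which is a business day, so no adjustment is needed.
The 20-business-day extension runs from 2007-04-10 to 2007-05-08.
2007-05-08 is a Tuesday and not a listed holiday, so it stands.
Final deadline: 2007-05-08.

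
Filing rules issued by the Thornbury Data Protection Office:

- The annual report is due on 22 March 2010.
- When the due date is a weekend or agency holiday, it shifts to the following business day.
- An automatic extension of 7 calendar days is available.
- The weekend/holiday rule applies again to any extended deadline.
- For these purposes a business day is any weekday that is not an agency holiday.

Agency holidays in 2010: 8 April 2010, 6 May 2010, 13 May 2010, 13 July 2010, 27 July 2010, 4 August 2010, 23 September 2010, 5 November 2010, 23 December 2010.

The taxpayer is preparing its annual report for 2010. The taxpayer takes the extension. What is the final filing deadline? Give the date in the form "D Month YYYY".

The statutory due date is 22 March 2010.
22 March 2010 falls on a Monday, which is a business day, so no adjustment is needed.
Add the 7 calendar-day extension to 22 March 2010: 29 March 2010.
29 March 2010 falls on a Monday, which is a business day, so no adjustment is needed.
Final deadline: 29 March 2010.

29 March 2010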